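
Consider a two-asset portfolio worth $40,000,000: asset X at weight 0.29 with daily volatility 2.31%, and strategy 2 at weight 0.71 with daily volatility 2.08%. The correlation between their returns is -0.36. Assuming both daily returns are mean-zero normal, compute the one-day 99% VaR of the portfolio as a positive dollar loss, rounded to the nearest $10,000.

σ_p² = 0.29²·2.31² + 0.71²·2.08² + 2·-0.36·0.29·0.71·2.31·2.08 = 1.9174 (%²).
σ_p = √1.9174 = 1.385%.
At 99%, z = 2.326.
VaR = 2.326 × 1.385% = 3.222%; on $40,000,000 that is $1,288,800.

$1,290,000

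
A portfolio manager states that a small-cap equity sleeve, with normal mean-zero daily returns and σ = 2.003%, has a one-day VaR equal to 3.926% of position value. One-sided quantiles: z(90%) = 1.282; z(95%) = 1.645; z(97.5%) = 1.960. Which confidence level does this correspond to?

97.5%

Implied z = VaR/σ = 3.926 / 2.003 = 1.960.
This matches z(97.5%) = 1.960.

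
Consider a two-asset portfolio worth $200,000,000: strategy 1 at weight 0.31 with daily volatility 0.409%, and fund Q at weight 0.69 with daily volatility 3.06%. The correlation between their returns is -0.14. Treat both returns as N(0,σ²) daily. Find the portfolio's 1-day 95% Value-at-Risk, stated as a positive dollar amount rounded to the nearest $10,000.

σ_p² = 0.31²·0.409² + 0.69²·3.06² + 2·-0.14·0.31·0.69·0.409·3.06 = 4.3991 (%²).
σ_p = √4.3991 = 2.097%.
At 95%, z = 1.645.
VaR = 1.645 × 2.097% = 3.450%; on $200,000,000 that is $6,900,000.

$6,900,000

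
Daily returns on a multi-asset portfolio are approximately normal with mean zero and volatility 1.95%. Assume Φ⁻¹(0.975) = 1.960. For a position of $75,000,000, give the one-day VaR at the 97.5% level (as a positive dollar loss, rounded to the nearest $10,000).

VaR = z·σ = 1.960 × 1.95% = 3.822%.
On $75,000,000: 0.03822 × $75,000,000 = $2,866,500.

$2,870,000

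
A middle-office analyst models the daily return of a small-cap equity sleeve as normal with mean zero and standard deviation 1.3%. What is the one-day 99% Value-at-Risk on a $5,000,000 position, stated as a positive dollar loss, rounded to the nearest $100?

$151,200

At 99% one-sided, z = 2.326.
VaR = z·σ = 2.326 × 1.3% = 3.024%.
On $5,000,000: 0.03024 × $5,000,000 = $151,200.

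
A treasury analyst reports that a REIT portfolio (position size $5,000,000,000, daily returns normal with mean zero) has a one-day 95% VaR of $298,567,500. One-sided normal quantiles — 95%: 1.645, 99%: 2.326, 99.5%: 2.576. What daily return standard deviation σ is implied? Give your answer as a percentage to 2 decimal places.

VaR as a fraction: $298,567,500 / $5,000,000,000 = 5.971%.
σ = VaR / z = 5.971% / 1.645 = 3.630%.

3.63%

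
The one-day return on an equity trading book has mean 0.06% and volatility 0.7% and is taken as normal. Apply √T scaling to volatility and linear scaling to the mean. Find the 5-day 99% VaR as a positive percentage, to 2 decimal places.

3.34%

At 99%, z = 2.326.
σ_{5d} = 0.7% × √5 = 1.565%; μ_{5d} = 5 × 0.06% = 0.300%.
VaR = −(0.300%) + 2.326 × 1.565% = 3.340%.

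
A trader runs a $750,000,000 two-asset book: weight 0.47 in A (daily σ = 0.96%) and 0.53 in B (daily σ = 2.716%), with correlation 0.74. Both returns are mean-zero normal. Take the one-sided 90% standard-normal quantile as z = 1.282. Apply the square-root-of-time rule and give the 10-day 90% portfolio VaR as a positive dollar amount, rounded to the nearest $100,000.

σ_p = √(0.47²·0.96² + 0.53²·2.716² + 2·0.74·0.47·0.53·0.96·2.716) = 1.799%.
σ_{10d} = 1.799% × √10 = 5.689%.
VaR = 1.282 × 5.689% = 7.293%; on $750,000,000 that is $54,697,500.

$54,700,000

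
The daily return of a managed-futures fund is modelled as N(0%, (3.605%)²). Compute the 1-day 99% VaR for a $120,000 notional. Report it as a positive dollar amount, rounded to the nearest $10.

At 99% one-sided, z = 2.326.
VaR = z·σ = 2.326 × 3.605% = 8.385%.
On $120,000: 0.08385 × $120,000 = $10,062.

$10,060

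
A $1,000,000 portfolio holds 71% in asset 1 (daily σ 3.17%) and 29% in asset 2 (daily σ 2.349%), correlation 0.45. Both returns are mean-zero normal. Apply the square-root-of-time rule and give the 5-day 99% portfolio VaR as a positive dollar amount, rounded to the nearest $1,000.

σ_p = √(0.71²·3.17² + 0.29²·2.349² + 2·0.45·0.71·0.29·3.17·2.349) = 2.629%.
σ_{5d} = 2.629% × √5 = 5.879%.
z(99%) = 2.326.
VaR = 2.326 × 5.879% = 13.675%; on $1,000,000 that is $136,750.

$137,000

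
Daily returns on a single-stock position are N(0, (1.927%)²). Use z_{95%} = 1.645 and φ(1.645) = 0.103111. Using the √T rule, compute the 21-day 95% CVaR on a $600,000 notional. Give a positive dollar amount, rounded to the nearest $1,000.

$109,000

σ_{21d} = 1.927% × √21 = 8.831%.
ES multiplier = φ(z)/(1−α) = 0.103111/0.05 = 2.062.
ES = 8.831% × 2.062 = 18.210%; on $600,000: $109,260.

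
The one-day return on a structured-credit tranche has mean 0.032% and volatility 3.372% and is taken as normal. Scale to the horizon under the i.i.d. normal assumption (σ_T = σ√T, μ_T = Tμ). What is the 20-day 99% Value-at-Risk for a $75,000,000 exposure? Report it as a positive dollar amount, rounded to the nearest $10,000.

$25,830,000

At 99%, z = 2.326.
σ_{20d} = 3.372% × √20 = 15.080%; μ_{20d} = 20 × 0.032% = 0.640%.
VaR = −(0.640%) + 2.326 × 15.080% = 34.436%.
On $75,000,000: 0.34436 × $75,000,000 = $25,827,000.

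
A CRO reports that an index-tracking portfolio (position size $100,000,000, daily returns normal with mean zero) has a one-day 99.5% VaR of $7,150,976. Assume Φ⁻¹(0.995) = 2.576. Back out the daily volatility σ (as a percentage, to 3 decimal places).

VaR as a fraction: $7,150,976 / $100,000,000 = 7.151%.
σ = VaR / z = 7.151% / 2.576 = 2.776%.

2.776%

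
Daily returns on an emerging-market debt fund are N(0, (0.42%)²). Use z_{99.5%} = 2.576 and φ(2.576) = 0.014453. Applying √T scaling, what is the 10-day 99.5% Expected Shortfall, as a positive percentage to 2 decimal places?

3.84%

σ_{10d} = 0.42% × √10 = 1.328%.
ES multiplier = φ(z)/(1−α) = 0.014453/0.005 = 2.891.
ES = 1.328% × 2.891 = 3.839%.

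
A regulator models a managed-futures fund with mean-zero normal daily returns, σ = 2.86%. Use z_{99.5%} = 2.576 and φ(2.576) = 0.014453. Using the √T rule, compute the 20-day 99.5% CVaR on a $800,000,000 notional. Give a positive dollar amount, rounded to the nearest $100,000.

σ_{20d} = 2.86% × √20 = 12.790%.
ES multiplier = φ(z)/(1−α) = 0.014453/0.005 = 2.891.
ES = 12.790% × 2.891 = 36.976%; on $800,000,000: $295,808,000.

$295,800,000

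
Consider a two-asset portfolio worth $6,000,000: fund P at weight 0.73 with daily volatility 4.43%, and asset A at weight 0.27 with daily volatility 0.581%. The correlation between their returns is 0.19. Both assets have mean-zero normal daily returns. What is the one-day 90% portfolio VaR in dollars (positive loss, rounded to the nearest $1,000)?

$251,000

σ_p² = 0.73²·4.43² + 0.27²·0.581² + 2·0.19·0.73·0.27·4.43·0.581 = 10.6755 (%²).
σ_p = √10.6755 = 3.267%.
At 90%, z = 1.282.
VaR = 1.282 × 3.267% = 4.188%; on $6,000,000 that is $251,280.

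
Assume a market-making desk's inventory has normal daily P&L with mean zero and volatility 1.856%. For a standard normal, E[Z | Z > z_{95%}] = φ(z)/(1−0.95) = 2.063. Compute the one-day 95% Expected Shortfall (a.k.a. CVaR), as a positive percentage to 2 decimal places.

3.83%

ES = 1.856% × 2.063 = 3.829%.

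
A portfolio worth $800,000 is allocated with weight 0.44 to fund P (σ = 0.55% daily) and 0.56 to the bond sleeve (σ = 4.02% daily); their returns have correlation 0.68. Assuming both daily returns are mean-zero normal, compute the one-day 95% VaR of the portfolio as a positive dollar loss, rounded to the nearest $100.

$31,900

σ_p² = 0.44²·0.55² + 0.56²·4.02² + 2·0.68·0.44·0.56·0.55·4.02 = 5.8674 (%²).
σ_p = √5.8674 = 2.422%.
At 95%, z = 1.645.
VaR = 1.645 × 2.422% = 3.984%; on $800,000 that is $31,872.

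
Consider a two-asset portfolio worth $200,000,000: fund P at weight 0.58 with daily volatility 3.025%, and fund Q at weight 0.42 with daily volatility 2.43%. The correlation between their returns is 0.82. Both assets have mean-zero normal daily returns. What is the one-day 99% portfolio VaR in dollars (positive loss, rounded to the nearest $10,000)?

σ_p² = 0.58²·3.025² + 0.42²·2.43² + 2·0.82·0.58·0.42·3.025·2.43 = 7.0565 (%²).
σ_p = √7.0565 = 2.656%.
At 99%, z = 2.326.
VaR = 2.326 × 2.656% = 6.178%; on $200,000,000 that is $12,356,000.

$12,360,000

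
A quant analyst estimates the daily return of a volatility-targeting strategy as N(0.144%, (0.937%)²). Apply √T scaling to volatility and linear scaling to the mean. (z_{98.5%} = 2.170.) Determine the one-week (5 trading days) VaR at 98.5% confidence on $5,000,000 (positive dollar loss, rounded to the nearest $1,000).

$191,000

σ_{5d} = 0.937% × √5 = 2.095%; μ_{5d} = 5 × 0.144% = 0.720%.
VaR = −(0.720%) + 2.170 × 2.095% = 3.826%.
On $5,000,000: 0.03826 × $5,000,000 = $191,300.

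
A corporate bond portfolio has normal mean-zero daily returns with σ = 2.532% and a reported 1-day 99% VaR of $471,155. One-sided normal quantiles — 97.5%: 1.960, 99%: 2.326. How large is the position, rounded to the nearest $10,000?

VaR as a fraction of value: z·σ = 2.326 × 2.532% = 5.88943%.
Position = $471,155 / 0.0588943 = $8,000,007.

$8,000,000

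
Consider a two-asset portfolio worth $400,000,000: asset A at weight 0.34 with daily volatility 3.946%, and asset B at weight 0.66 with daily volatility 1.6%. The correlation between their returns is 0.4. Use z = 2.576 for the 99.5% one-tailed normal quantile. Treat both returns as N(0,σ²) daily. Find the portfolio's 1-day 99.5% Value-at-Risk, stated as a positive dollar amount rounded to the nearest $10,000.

$20,730,000

σ_p² = 0.34²·3.946² + 0.66²·1.6² + 2·0.4·0.34·0.66·3.946·1.6 = 4.0486 (%²).
σ_p = √4.0486 = 2.012%.
VaR = 2.576 × 2.012% = 5.183%; on $400,000,000 that is $20,732,000.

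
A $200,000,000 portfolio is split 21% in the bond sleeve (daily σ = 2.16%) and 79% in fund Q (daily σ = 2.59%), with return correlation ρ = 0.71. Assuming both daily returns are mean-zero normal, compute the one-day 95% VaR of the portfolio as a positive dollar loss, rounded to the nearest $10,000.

$7,860,000

σ_p² = 0.21²·2.16² + 0.79²·2.59² + 2·0.71·0.21·0.79·2.16·2.59 = 5.7102 (%²).
σ_p = √5.7102 = 2.390%.
At 95%, z = 1.645.
VaR = 1.645 × 2.390% = 3.932%; on $200,000,000 that is $7,864,000.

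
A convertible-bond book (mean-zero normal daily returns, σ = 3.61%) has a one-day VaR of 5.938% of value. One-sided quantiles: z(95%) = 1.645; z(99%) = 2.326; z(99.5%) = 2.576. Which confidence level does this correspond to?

Implied z = VaR/σ = 5.938 / 3.61 = 1.645.
This matches z(95%) = 1.645.

95%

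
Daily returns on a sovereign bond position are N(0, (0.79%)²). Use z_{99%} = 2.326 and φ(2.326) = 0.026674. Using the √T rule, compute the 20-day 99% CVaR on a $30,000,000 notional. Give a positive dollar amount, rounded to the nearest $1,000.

$2,827,000

σ_{20d} = 0.79% × √20 = 3.533%.
ES multiplier = φ(z)/(1−α) = 0.026674/0.01 = 2.667.
ES = 3.533% × 2.667 = 9.423%; on $30,000,000: $2,826,900.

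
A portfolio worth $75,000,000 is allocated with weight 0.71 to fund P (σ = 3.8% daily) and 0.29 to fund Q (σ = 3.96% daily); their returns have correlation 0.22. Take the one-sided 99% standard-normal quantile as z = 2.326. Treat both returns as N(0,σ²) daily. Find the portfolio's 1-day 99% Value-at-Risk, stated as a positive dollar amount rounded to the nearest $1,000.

$5,506,000

σ_p² = 0.71²·3.8² + 0.29²·3.96² + 2·0.22·0.71·0.29·3.8·3.96 = 9.9613 (%²).
σ_p = √9.9613 = 3.156%.
VaR = 2.326 × 3.156% = 7.341%; on $75,000,000 that is $5,505,750.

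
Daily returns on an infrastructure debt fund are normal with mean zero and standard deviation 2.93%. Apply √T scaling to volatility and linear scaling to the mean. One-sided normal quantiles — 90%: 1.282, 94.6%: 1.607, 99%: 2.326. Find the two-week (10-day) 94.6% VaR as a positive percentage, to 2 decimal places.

14.89%

σ_{10d} = 2.93% × √10 = 9.265%.
VaR = 1.607 × 9.265% = 14.889%.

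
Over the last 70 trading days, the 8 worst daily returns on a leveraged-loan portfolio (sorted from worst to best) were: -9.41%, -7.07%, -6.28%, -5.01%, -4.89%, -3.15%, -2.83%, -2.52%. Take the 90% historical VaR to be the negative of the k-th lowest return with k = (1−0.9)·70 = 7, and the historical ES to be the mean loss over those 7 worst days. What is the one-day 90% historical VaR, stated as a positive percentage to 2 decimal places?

k = 7; the 7th lowest return is -2.83%, so VaR = 2.83%.

2.83%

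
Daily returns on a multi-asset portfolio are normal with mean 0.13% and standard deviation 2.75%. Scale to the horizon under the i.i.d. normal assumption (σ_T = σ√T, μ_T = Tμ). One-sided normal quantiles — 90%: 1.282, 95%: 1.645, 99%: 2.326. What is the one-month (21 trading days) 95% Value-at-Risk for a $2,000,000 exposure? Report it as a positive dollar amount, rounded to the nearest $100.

σ_{21d} = 2.75% × √21 = 12.602%; μ_{21d} = 21 × 0.13% = 2.730%.
VaR = −(2.730%) + 1.645 × 12.602% = 18.000%.
On $2,000,000: 0.18000 × $2,000,000 = $360,000.

$360,000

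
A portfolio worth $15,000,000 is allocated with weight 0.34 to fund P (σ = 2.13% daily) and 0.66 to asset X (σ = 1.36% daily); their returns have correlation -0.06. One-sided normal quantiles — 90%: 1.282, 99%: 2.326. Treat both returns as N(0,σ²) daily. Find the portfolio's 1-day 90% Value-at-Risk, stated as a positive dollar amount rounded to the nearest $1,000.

σ_p² = 0.34²·2.13² + 0.66²·1.36² + 2·-0.06·0.34·0.66·2.13·1.36 = 1.2521 (%²).
σ_p = √1.2521 = 1.119%.
VaR = 1.282 × 1.119% = 1.435%; on $15,000,000 that is $215,250.

$215,000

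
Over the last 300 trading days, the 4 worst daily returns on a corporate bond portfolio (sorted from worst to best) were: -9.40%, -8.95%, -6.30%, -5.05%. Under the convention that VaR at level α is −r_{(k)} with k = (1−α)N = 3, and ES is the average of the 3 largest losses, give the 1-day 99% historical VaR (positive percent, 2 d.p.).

k = 3; the 3rd lowest return is -6.30%, so VaR = 6.30%.

6.30%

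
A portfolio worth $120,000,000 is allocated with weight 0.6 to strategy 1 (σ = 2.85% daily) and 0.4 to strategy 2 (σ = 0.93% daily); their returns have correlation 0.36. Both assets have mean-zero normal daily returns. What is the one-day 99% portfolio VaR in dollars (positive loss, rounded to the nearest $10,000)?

σ_p² = 0.6²·2.85² + 0.4²·0.93² + 2·0.36·0.6·0.4·2.85·0.93 = 3.5205 (%²).
σ_p = √3.5205 = 1.876%.
At 99%, z = 2.326.
VaR = 2.326 × 1.876% = 4.364%; on $120,000,000 that is $5,236,800.

$5,240,000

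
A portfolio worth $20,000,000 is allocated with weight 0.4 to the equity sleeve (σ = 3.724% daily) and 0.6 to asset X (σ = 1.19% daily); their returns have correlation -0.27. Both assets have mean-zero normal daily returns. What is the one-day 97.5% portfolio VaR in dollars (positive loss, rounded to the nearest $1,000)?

σ_p² = 0.4²·3.724² + 0.6²·1.19² + 2·-0.27·0.4·0.6·3.724·1.19 = 2.1544 (%²).
σ_p = √2.1544 = 1.468%.
At 97.5%, z = 1.960.
VaR = 1.960 × 1.468% = 2.877%; on $20,000,000 that is $575,400.

$575,000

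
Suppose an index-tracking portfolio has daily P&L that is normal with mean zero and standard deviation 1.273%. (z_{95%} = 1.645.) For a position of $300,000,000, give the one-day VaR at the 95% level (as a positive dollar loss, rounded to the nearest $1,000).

VaR = z·σ = 1.645 × 1.273% = 2.094%.
On $300,000,000: 0.02094 × $300,000,000 = $6,282,000.

$6,282,000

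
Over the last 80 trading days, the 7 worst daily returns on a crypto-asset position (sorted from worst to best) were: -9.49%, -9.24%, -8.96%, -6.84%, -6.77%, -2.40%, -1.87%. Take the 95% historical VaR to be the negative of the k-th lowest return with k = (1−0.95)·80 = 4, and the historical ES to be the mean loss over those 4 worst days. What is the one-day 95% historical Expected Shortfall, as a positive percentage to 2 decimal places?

8.63%

The 4 worst returns sum to -34.53%.
ES = −(-34.53%) / 4 = 8.6325% ≈ 8.63%.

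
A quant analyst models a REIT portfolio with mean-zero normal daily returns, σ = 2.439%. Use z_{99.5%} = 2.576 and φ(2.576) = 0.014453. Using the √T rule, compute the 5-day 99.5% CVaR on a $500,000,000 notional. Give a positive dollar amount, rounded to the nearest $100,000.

σ_{5d} = 2.439% × √5 = 5.454%.
ES multiplier = φ(z)/(1−α) = 0.014453/0.005 = 2.891.
ES = 5.454% × 2.891 = 15.768%; on $500,000,000: $78,840,000.

$78,800,000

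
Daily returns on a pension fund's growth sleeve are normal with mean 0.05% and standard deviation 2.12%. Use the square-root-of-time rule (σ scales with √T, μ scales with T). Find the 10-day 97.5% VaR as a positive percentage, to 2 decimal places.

12.64%

At 97.5%, z = 1.960.
σ_{10d} = 2.12% × √10 = 6.704%; μ_{10d} = 10 × 0.05% = 0.500%.
VaR = −(0.500%) + 1.960 × 6.704% = 12.640%.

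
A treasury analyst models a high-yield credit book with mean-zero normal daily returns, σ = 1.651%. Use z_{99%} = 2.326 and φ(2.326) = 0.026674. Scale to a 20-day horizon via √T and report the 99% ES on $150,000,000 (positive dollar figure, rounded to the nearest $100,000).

$29,500,000

σ_{20d} = 1.651% × √20 = 7.383%.
ES multiplier = φ(z)/(1−α) = 0.026674/0.01 = 2.667.
ES = 7.383% × 2.667 = 19.690%; on $150,000,000: $29,535,000.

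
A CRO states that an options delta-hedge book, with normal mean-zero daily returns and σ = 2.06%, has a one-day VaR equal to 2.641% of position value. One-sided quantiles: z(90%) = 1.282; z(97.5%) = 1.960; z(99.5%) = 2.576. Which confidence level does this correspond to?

Implied z = VaR/σ = 2.641 / 2.06 = 1.282.
This matches z(90%) = 1.282.

90%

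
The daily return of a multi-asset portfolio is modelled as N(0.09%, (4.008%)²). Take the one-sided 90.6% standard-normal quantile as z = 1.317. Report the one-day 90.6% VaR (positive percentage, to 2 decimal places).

VaR = −μ + z·σ = −(0.09%) + 1.317 × 4.008% = 5.189%.

5.19%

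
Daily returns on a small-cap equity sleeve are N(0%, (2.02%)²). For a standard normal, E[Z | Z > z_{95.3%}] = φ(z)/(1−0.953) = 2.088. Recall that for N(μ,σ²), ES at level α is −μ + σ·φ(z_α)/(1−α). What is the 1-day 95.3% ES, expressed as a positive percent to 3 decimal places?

4.218%

ES = 2.02% × 2.088 = 4.218%.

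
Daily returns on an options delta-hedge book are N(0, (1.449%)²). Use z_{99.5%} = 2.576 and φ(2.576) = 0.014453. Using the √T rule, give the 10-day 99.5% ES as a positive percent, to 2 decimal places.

σ_{10d} = 1.449% × √10 = 4.582%.
ES multiplier = φ(z)/(1−α) = 0.014453/0.005 = 2.891.
ES = 4.582% × 2.891 = 13.247%.

13.25%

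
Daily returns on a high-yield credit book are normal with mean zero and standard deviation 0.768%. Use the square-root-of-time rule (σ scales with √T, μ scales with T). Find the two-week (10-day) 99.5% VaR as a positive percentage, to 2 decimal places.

At 99.5%, z = 2.576.
σ_{10d} = 0.768% × √10 = 2.429%.
VaR = 2.576 × 2.429% = 6.257%.

6.26%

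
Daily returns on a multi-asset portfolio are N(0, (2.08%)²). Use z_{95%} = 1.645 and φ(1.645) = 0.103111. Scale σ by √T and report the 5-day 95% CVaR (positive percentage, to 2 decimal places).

σ_{5d} = 2.08% × √5 = 4.651%.
ES multiplier = φ(z)/(1−α) = 0.103111/0.05 = 2.062.
ES = 4.651% × 2.062 = 9.590%.

9.59%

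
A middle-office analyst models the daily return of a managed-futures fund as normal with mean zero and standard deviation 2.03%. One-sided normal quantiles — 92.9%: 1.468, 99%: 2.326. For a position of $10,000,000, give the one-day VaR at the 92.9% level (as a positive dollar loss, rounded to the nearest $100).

VaR = z·σ = 1.468 × 2.03% = 2.980%.
On $10,000,000: 0.02980 × $10,000,000 = $298,000.

$298,000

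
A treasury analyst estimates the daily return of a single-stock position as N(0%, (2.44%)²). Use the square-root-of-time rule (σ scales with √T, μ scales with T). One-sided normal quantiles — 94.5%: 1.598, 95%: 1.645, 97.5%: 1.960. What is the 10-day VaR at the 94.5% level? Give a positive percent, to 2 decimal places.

σ_{10d} = 2.44% × √10 = 7.716%.
VaR = 1.598 × 7.716% = 12.330%.

12.33%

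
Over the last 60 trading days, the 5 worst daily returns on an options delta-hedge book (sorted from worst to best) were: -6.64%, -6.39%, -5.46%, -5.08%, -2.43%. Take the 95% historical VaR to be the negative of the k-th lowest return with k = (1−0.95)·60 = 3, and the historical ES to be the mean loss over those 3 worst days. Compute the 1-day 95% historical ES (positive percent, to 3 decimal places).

The 3 worst returns sum to -18.49%.
ES = −(-18.49%) / 3 = 6.1633…% ≈ 6.163%.

6.163%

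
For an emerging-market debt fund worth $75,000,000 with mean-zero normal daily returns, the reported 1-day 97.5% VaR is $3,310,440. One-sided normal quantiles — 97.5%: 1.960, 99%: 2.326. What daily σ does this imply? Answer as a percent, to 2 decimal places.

2.25%

VaR as a fraction: $3,310,440 / $75,000,000 = 4.414%.
σ = VaR / z = 4.414% / 1.960 = 2.252%.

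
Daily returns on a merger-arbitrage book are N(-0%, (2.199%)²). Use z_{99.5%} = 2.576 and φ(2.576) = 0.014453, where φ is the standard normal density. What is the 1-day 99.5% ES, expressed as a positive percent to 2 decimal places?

Tail multiplier: φ(z)/(1−α) = 0.014453 / 0.005 = 2.891.
ES = 2.199% × 2.891 = 6.357%.

6.36%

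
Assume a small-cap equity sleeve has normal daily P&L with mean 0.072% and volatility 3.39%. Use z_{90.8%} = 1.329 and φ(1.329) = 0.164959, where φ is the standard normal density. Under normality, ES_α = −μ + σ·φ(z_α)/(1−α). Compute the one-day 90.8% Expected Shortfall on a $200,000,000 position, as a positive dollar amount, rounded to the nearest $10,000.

Tail multiplier: φ(z)/(1−α) = 0.164959 / 0.092 = 1.793.
ES = −(0.072%) + 3.39% × 1.793 = 6.006%.
On $200,000,000: 0.06006 × $200,000,000 = $12,012,000.

$12,010,000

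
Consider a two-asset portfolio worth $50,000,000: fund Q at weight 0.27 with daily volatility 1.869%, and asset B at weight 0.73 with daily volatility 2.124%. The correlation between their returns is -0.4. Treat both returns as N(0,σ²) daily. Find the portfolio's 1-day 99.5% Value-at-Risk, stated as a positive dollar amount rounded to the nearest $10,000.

$1,840,000

σ_p² = 0.27²·1.869² + 0.73²·2.124² + 2·-0.4·0.27·0.73·1.869·2.124 = 2.0328 (%²).
σ_p = √2.0328 = 1.426%.
At 99.5%, z = 2.576.
VaR = 2.576 × 1.426% = 3.673%; on $50,000,000 that is $1,836,500.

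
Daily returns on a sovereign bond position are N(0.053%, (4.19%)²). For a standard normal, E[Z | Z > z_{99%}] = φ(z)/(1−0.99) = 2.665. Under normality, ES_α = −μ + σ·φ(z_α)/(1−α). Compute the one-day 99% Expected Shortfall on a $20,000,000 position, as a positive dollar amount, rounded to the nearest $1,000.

ES = −(0.053%) + 4.19% × 2.665 = 11.113%.
On $20,000,000: 0.11113 × $20,000,000 = $2,222,600.

$2,223,000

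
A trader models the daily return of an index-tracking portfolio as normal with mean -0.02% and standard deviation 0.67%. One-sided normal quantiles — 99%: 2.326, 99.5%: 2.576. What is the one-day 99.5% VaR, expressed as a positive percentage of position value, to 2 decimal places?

VaR = −μ + z·σ = −(-0.02%) + 2.576 × 0.67% = 1.746%.

1.75%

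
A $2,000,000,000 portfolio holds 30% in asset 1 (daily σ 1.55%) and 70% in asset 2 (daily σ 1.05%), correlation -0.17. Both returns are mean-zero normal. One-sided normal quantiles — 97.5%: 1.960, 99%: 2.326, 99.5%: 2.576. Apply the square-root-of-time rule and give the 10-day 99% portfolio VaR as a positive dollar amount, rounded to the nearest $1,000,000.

$118,000,000

σ_p = √(0.3²·1.55² + 0.7²·1.05² + 2·-0.17·0.3·0.7·1.55·1.05) = 0.800%.
σ_{10d} = 0.800% × √10 = 2.530%.
VaR = 2.326 × 2.530% = 5.885%; on $2,000,000,000 that is $117,700,000.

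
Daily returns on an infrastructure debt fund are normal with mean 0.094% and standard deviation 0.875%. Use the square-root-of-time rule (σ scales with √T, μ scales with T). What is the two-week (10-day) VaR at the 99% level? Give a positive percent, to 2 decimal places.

5.50%

At 99%, z = 2.326.
σ_{10d} = 0.875% × √10 = 2.767%; μ_{10d} = 10 × 0.094% = 0.940%.
VaR = −(0.940%) + 2.326 × 2.767% = 5.496%.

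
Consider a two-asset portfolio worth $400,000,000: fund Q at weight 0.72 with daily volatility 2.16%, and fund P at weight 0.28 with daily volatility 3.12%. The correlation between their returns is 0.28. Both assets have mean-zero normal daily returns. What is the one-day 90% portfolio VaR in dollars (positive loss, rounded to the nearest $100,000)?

σ_p² = 0.72²·2.16² + 0.28²·3.12² + 2·0.28·0.72·0.28·2.16·3.12 = 3.9427 (%²).
σ_p = √3.9427 = 1.986%.
At 90%, z = 1.282.
VaR = 1.282 × 1.986% = 2.546%; on $400,000,000 that is $10,184,000.

$10,200,000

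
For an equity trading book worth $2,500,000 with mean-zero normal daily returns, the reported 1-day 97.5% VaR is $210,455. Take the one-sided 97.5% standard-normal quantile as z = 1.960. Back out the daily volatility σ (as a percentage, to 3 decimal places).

4.295%

VaR as a fraction: $210,455 / $2,500,000 = 8.418%.
σ = VaR / z = 8.418% / 1.960 = 4.295%.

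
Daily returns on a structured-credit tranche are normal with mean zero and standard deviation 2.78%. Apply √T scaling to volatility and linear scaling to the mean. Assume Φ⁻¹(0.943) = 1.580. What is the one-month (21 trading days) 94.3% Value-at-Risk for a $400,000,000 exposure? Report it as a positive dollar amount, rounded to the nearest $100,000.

$80,500,000

σ_{21d} = 2.78% × √21 = 12.740%.
VaR = 1.580 × 12.740% = 20.129%.
On $400,000,000: 0.20129 × $400,000,000 = $80,516,000.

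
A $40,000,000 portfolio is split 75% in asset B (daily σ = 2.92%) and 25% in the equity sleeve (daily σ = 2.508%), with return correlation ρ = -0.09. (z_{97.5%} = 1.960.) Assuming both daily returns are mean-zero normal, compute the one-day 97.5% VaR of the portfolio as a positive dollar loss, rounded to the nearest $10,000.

$1,740,000

σ_p² = 0.75²·2.92² + 0.25²·2.508² + 2·-0.09·0.75·0.25·2.92·2.508 = 4.9421 (%²).
σ_p = √4.9421 = 2.223%.
VaR = 1.960 × 2.223% = 4.357%; on $40,000,000 that is $1,742,800.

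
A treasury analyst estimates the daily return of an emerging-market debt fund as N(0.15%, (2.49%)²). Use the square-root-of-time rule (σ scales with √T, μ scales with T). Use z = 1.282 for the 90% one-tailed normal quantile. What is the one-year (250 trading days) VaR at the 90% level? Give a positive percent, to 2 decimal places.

σ_{250d} = 2.49% × √250 = 39.370%; μ_{250d} = 250 × 0.15% = 37.500%.
VaR = −(37.500%) + 1.282 × 39.370% = 12.972%.

12.97%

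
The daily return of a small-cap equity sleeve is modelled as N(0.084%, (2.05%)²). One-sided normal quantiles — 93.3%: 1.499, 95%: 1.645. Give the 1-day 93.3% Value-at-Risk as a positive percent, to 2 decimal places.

VaR = −μ + z·σ = −(0.084%) + 1.499 × 2.05% = 2.989%.

2.99%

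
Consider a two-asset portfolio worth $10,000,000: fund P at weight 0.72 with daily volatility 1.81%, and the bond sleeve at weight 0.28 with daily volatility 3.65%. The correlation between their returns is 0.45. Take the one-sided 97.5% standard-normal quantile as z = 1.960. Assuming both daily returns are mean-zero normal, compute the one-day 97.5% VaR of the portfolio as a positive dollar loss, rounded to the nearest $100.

σ_p² = 0.72²·1.81² + 0.28²·3.65² + 2·0.45·0.72·0.28·1.81·3.65 = 3.9415 (%²).
σ_p = √3.9415 = 1.985%.
VaR = 1.960 × 1.985% = 3.891%; on $10,000,000 that is $389,100.

$389,100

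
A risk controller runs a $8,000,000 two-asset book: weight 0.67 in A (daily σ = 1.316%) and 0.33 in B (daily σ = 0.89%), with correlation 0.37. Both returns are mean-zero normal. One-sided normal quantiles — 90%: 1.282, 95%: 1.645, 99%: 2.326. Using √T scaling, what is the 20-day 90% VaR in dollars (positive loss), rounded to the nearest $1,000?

σ_p = √(0.67²·1.316² + 0.33²·0.89² + 2·0.37·0.67·0.33·1.316·0.89) = 1.027%.
σ_{20d} = 1.027% × √20 = 4.593%.
VaR = 1.282 × 4.593% = 5.888%; on $8,000,000 that is $471,040.

$471,000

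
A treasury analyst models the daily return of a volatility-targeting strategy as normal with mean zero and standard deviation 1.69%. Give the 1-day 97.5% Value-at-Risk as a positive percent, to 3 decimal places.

At 97.5% one-sided, z = 1.960.
VaR = z·σ = 1.960 × 1.69% = 3.312%.

3.312%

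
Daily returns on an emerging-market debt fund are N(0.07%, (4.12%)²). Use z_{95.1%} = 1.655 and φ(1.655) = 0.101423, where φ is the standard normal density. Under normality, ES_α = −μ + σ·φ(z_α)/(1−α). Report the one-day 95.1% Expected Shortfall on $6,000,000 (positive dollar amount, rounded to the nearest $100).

$507,500

Tail multiplier: φ(z)/(1−α) = 0.101423 / 0.049 = 2.070.
ES = −(0.07%) + 4.12% × 2.070 = 8.458%.
On $6,000,000: 0.08458 × $6,000,000 = $507,480.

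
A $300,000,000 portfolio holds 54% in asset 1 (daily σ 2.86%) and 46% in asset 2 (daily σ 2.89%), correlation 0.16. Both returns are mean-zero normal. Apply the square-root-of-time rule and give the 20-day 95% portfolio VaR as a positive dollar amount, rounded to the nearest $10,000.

$48,400,000

σ_p = √(0.54²·2.86² + 0.46²·2.89² + 2·0.16·0.54·0.46·2.86·2.89) = 2.193%.
σ_{20d} = 2.193% × √20 = 9.807%.
z(95%) = 1.645.
VaR = 1.645 × 9.807% = 16.133%; on $300,000,000 that is $48,399,000.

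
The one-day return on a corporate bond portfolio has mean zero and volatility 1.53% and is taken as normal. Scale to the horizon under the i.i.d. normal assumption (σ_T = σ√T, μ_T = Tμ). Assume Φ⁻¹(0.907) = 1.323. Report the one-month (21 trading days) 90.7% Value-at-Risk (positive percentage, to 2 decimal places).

σ_{21d} = 1.53% × √21 = 7.011%.
VaR = 1.323 × 7.011% = 9.276%.

9.28%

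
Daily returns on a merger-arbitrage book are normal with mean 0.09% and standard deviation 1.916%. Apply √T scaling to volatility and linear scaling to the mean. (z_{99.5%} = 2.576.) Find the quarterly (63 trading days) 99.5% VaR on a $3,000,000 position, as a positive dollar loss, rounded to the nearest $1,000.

σ_{63d} = 1.916% × √63 = 15.208%; μ_{63d} = 63 × 0.09% = 5.670%.
VaR = −(5.670%) + 2.576 × 15.208% = 33.506%.
On $3,000,000: 0.33506 × $3,000,000 = $1,005,180.

$1,005,000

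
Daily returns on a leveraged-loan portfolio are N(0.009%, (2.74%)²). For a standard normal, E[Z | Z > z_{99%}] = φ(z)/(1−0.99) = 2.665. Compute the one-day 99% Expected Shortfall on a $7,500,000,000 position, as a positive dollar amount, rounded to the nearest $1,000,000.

ES = −(0.009%) + 2.74% × 2.665 = 7.293%.
On $7,500,000,000: 0.07293 × $7,500,000,000 = $546,975,000.

$547,000,000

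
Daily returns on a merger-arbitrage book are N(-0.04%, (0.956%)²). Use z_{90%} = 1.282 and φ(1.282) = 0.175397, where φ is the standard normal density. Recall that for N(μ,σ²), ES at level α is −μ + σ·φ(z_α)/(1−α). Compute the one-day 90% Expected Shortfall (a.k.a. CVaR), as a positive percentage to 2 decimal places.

Tail multiplier: φ(z)/(1−α) = 0.175397 / 0.1 = 1.754.
ES = −(-0.04%) + 0.956% × 1.754 = 1.717%.

1.72%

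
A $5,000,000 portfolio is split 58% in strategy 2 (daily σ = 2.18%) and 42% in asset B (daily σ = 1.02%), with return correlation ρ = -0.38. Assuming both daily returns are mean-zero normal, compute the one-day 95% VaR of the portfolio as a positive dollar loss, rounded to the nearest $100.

$96,300

σ_p² = 0.58²·2.18² + 0.42²·1.02² + 2·-0.38·0.58·0.42·2.18·1.02 = 1.3706 (%²).
σ_p = √1.3706 = 1.171%.
At 95%, z = 1.645.
VaR = 1.645 × 1.171% = 1.926%; on $5,000,000 that is $96,300.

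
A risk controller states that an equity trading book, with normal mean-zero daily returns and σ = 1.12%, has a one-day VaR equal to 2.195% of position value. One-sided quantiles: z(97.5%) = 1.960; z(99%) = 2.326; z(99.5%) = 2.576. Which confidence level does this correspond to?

97.5%

Implied z = VaR/σ = 2.195 / 1.12 = 1.960.
This matches z(97.5%) = 1.960.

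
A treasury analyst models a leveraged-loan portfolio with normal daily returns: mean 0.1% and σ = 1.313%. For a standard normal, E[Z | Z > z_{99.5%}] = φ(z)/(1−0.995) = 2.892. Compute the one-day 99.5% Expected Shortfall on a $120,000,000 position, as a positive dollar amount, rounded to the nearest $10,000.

$4,440,000

ES = −(0.1%) + 1.313% × 2.892 = 3.697%.
On $120,000,000: 0.03697 × $120,000,000 = $4,436,400.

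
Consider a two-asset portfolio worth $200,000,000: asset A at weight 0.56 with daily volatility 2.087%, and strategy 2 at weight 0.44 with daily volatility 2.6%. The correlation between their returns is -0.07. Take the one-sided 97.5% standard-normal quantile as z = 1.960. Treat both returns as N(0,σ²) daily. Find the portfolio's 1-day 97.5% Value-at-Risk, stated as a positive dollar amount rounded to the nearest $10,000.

$6,180,000

σ_p² = 0.56²·2.087² + 0.44²·2.6² + 2·-0.07·0.56·0.44·2.087·2.6 = 2.4875 (%²).
σ_p = √2.4875 = 1.577%.
VaR = 1.960 × 1.577% = 3.091%; on $200,000,000 that is $6,182,000.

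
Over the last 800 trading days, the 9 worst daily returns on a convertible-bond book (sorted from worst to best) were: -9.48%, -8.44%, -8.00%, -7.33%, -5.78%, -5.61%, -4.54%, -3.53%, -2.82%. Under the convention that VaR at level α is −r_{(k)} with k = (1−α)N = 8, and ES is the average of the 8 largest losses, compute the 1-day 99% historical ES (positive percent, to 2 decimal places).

The 8 worst returns sum to -52.71%.
ES = −(-52.71%) / 8 = 6.58875% ≈ 6.59%.

6.59%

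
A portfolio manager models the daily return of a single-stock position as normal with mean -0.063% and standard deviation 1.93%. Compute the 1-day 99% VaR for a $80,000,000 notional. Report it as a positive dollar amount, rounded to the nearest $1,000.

At 99% one-sided, z = 2.326.
VaR = −μ + z·σ = −(-0.063%) + 2.326 × 1.93% = 4.552%.
On $80,000,000: 0.04552 × $80,000,000 = $3,641,600.

$3,642,000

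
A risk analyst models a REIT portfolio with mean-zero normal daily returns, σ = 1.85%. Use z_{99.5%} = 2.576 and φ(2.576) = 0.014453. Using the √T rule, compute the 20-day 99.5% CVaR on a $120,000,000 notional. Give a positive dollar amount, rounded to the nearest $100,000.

σ_{20d} = 1.85% × √20 = 8.273%.
ES multiplier = φ(z)/(1−α) = 0.014453/0.005 = 2.891.
ES = 8.273% × 2.891 = 23.917%; on $120,000,000: $28,700,400.

$28,700,000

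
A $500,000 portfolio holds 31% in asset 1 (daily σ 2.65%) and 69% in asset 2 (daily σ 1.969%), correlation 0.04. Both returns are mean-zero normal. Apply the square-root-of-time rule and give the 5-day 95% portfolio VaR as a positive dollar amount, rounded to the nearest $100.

$29,700

σ_p = √(0.31²·2.65² + 0.69²·1.969² + 2·0.04·0.31·0.69·2.65·1.969) = 1.616%.
σ_{5d} = 1.616% × √5 = 3.613%.
z(95%) = 1.645.
VaR = 1.645 × 3.613% = 5.943%; on $500,000 that is $29,715.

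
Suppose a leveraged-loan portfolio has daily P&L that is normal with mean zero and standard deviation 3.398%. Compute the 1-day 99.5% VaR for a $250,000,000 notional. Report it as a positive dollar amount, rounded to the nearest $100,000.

$21,900,000

At 99.5% one-sided, z = 2.576.
VaR = z·σ = 2.576 × 3.398% = 8.753%.
On $250,000,000: 0.08753 × $250,000,000 = $21,882,500.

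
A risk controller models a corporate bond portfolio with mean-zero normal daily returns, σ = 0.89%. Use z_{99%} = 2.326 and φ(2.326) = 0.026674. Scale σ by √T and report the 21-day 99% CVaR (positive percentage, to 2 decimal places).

10.88%

σ_{21d} = 0.89% × √21 = 4.078%.
ES multiplier = φ(z)/(1−α) = 0.026674/0.01 = 2.667.
ES = 4.078% × 2.667 = 10.876%.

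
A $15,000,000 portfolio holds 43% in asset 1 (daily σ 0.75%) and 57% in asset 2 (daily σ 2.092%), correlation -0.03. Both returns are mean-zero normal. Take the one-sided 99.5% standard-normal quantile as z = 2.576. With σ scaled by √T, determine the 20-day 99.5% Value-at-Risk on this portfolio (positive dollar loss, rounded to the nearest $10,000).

$2,120,000

σ_p = √(0.43²·0.75² + 0.57²·2.092² + 2·-0.03·0.43·0.57·0.75·2.092) = 1.226%.
σ_{20d} = 1.226% × √20 = 5.483%.
VaR = 2.576 × 5.483% = 14.124%; on $15,000,000 that is $2,118,600.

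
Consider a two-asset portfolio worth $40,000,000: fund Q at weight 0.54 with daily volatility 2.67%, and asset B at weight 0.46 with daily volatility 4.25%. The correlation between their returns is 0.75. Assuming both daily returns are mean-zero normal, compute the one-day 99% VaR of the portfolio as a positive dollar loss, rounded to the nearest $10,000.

$2,960,000

σ_p² = 0.54²·2.67² + 0.46²·4.25² + 2·0.75·0.54·0.46·2.67·4.25 = 10.1289 (%²).
σ_p = √10.1289 = 3.183%.
At 99%, z = 2.326.
VaR = 2.326 × 3.183% = 7.404%; on $40,000,000 that is $2,961,600.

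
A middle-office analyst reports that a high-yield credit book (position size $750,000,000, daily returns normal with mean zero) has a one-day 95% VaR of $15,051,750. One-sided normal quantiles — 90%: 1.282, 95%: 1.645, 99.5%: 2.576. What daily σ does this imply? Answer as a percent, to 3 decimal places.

1.220%

VaR as a fraction: $15,051,750 / $750,000,000 = 2.007%.
σ = VaR / z = 2.007% / 1.645 = 1.220%.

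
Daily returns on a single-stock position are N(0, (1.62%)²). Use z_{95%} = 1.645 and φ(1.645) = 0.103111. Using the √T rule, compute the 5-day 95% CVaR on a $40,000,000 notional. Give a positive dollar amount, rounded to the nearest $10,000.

$2,990,000

σ_{5d} = 1.62% × √5 = 3.622%.
ES multiplier = φ(z)/(1−α) = 0.103111/0.05 = 2.062.
ES = 3.622% × 2.062 = 7.469%; on $40,000,000: $2,987,600.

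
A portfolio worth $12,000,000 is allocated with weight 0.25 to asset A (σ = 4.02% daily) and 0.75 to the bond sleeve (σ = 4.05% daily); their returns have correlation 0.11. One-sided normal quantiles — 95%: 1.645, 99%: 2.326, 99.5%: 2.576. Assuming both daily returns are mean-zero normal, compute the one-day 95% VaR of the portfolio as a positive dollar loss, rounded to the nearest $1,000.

σ_p² = 0.25²·4.02² + 0.75²·4.05² + 2·0.11·0.25·0.75·4.02·4.05 = 10.9080 (%²).
σ_p = √10.9080 = 3.303%.
VaR = 1.645 × 3.303% = 5.433%; on $12,000,000 that is $651,960.

$652,000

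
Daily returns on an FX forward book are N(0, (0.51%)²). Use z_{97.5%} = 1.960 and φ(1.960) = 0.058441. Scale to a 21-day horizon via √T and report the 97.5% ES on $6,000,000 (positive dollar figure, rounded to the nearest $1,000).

σ_{21d} = 0.51% × √21 = 2.337%.
ES multiplier = φ(z)/(1−α) = 0.058441/0.025 = 2.338.
ES = 2.337% × 2.338 = 5.464%; on $6,000,000: $327,840.

$328,000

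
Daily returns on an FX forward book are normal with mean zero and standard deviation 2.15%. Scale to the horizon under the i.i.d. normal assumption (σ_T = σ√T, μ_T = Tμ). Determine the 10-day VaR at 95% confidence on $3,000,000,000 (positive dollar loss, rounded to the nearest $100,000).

$335,500,000

At 95%, z = 1.645.
σ_{10d} = 2.15% × √10 = 6.799%.
VaR = 1.645 × 6.799% = 11.184%.
On $3,000,000,000: 0.11184 × $3,000,000,000 = $335,520,000.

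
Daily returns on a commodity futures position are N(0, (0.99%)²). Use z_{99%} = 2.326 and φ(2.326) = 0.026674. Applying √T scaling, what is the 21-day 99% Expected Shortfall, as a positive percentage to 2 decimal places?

σ_{21d} = 0.99% × √21 = 4.537%.
ES multiplier = φ(z)/(1−α) = 0.026674/0.01 = 2.667.
ES = 4.537% × 2.667 = 12.100%.

12.10%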